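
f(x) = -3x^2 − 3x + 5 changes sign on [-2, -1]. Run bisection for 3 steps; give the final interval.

f(-1.5) = 2.75 > 0, so the root lies in [-2, -1.5]
f(-1.75) = 1.0625 > 0, so the root lies in [-2, -1.75]
f(-1.875) = 0.078125 > 0, so the root lies in [-2, -1.875]

[-2, -1.875]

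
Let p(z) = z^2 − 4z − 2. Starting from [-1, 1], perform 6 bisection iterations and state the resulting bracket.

m = 0, p(m) = -2 (−); new bracket [-1, 0]
m = -0.5, p(m) = 0.25 (+); new bracket [-0.5, 0]
m = -0.25, p(m) = -0.9375 (−); new bracket [-0.5, -0.25]
m = -0.375, p(m) = -0.3594 (−); new bracket [-0.5, -0.375]
m = -0.4375, p(m) = -0.0586 (−); new bracket [-0.5, -0.4375]
m = -0.46875, p(m) = 0.0947 (+); new bracket [-0.46875, -0.4375]

[-0.46875, -0.4375]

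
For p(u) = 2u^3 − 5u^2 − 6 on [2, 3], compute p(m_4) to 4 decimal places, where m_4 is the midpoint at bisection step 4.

-1.0562

p(2.5) = -6 < 0, so the root lies in [2.5, 3]
p(2.75) = -2.21875 < 0, so the root lies in [2.75, 3]
p(2.875) = 0.199219 > 0, so the root lies in [2.75, 2.875]
p(2.8125) = -1.0562 < 0, so the root lies in [2.8125, 2.875]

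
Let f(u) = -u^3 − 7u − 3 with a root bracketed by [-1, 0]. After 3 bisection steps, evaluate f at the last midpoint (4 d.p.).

-0.3223

f(-0.5) = 0.625 > 0, so the root lies in [-0.5, 0]
f(-0.25) = -1.234375 < 0, so the root lies in [-0.5, -0.25]
f(-0.375) = -0.322266 < 0, so the root lies in [-0.5, -0.375]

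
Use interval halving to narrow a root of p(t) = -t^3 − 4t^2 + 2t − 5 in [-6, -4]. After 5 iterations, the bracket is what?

[-4.6875, -4.625]

p(-5) = 10 > 0, so the root lies in [-5, -4]
p(-4.5) = -3.875 < 0, so the root lies in [-5, -4.5]
p(-4.75) = 2.421875 > 0, so the root lies in [-4.75, -4.5]
p(-4.625) = -0.8809 < 0, so the root lies in [-4.75, -4.625]
p(-4.6875) = 0.7312 > 0, so the root lies in [-4.6875, -4.625]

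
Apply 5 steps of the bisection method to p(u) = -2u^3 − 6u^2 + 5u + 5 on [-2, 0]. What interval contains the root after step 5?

[-0.6875, -0.625]

p(-1) = -4 < 0, so the root lies in [-1, 0]
p(-0.5) = 1.25 > 0, so the root lies in [-1, -0.5]
p(-0.75) = -1.28125 < 0, so the root lies in [-0.75, -0.5]
p(-0.625) = 0.0195 > 0, so the root lies in [-0.75, -0.625]
p(-0.6875) = -0.6235 < 0, so the root lies in [-0.6875, -0.625]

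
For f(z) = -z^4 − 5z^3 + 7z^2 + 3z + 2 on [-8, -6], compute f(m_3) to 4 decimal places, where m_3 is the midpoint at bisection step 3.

f(-7) = -362 < 0, so the root lies in [-7, -6]
f(-6.5) = -133.6875 < 0, so the root lies in [-6.5, -6]
f(-6.25) = -48.488281 < 0, so the root lies in [-6.25, -6]

-48.4883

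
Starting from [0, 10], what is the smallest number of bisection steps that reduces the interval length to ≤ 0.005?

Width after n steps is 10/2^n. Need 2^n ≥ 10/0.005 = 2000.
2^10 = 1024 < 2000 ≤ 2^11 = 2048, so n = 11.

11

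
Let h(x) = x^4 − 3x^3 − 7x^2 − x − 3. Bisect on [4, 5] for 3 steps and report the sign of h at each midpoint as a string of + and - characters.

-++

midpoint 4.5: h = -12.5625 < 0 → [4.5, 5]
midpoint 4.75: h = 21.863281 > 0 → [4.5, 4.75]
midpoint 4.625: h = 3.404541 > 0 → [4.5, 4.625]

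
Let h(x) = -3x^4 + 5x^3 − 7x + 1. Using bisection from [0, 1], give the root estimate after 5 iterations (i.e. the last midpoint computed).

h(0.5) = -2.0625 < 0, so the root lies in [0, 0.5]
h(0.25) = -0.683594 < 0, so the root lies in [0, 0.25]
h(0.125) = 0.134033 > 0, so the root lies in [0.125, 0.25]
h(0.1875) = -0.2832 < 0, so the root lies in [0.125, 0.1875]
h(0.15625) = -0.0765 < 0, so the root lies in [0.125, 0.15625]

0.15625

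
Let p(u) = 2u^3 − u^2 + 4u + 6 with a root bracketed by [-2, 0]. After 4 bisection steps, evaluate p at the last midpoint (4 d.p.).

0.3945

p(-1) = -1 < 0, so the root lies in [-1, 0]
p(-0.5) = 3.5 > 0, so the root lies in [-1, -0.5]
p(-0.75) = 1.59375 > 0, so the root lies in [-1, -0.75]
p(-0.875) = 0.3945 > 0, so the root lies in [-1, -0.875]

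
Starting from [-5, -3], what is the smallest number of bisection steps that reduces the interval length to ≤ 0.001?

Width after n steps is 2/2^n. Need 2^n ≥ 2/0.001 = 2000.
2^10 = 1024 < 2000 ≤ 2^11 = 2048, so n = 11.

11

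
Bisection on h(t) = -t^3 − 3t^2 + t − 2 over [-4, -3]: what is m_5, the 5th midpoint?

-3.46875

t = -3.5 gives h = 0.625, positive; keep [-3.5, -3]
t = -3.25 gives h = -2.609375, negative; keep [-3.5, -3.25]
t = -3.375 gives h = -1.103516, negative; keep [-3.5, -3.375]
t = -3.4375 gives h = -0.2678, negative; keep [-3.5, -3.4375]
t = -3.46875 gives h = 0.1714, positive; keep [-3.46875, -3.4375]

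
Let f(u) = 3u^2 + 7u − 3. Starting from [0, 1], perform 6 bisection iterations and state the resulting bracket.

[0.359375, 0.375]

u = 0.5 gives f = 1.25, positive; keep [0, 0.5]
u = 0.25 gives f = -1.0625, negative; keep [0.25, 0.5]
u = 0.375 gives f = 0.046875, positive; keep [0.25, 0.375]
u = 0.3125 gives f = -0.5195, negative; keep [0.3125, 0.375]
u = 0.34375 gives f = -0.2393, negative; keep [0.34375, 0.375]
u = 0.359375 gives f = -0.0969, negative; keep [0.359375, 0.375]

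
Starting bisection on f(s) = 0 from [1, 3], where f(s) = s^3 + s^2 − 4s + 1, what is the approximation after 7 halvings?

midpoint 2: f = 5 > 0 → [1, 2]
midpoint 1.5: f = 0.625 > 0 → [1, 1.5]
midpoint 1.25: f = -0.484375 < 0 → [1.25, 1.5]
midpoint 1.375: f = -0.0098 < 0 → [1.375, 1.5]
midpoint 1.4375: f = 0.2869 > 0 → [1.375, 1.4375]
midpoint 1.40625: f = 0.1335 > 0 → [1.375, 1.40625]
midpoint 1.390625: f = 0.0606 > 0 → [1.375, 1.390625]

1.390625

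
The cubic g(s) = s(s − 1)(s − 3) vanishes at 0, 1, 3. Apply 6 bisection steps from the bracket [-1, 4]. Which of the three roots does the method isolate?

g(1.5) = -1.125 < 0, so the root lies in [1.5, 4]
g(2.75) = -1.203125 < 0, so the root lies in [2.75, 4]
g(3.375) = 3.005859 > 0, so the root lies in [2.75, 3.375]
g(3.0625) = 0.3948 > 0, so the root lies in [2.75, 3.0625]
g(2.90625) = -0.5194 < 0, so the root lies in [2.90625, 3.0625]
g(2.984375) = -0.0925 < 0, so the root lies in [2.984375, 3.0625]

3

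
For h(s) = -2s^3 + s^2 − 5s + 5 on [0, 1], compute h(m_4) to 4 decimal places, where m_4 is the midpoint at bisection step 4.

-0.4565

m = 0.5, h(m) = 2.5 (+); new bracket [0.5, 1]
m = 0.75, h(m) = 0.96875 (+); new bracket [0.75, 1]
m = 0.875, h(m) = 0.050781 (+); new bracket [0.875, 1]
m = 0.9375, h(m) = -0.4565 (−); new bracket [0.875, 0.9375]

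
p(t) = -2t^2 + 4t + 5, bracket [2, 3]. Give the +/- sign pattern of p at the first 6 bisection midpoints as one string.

++-+++

midpoint 2.5: p = 2.5 > 0 → [2.5, 3]
midpoint 2.75: p = 0.875 > 0 → [2.75, 3]
midpoint 2.875: p = -0.03125 < 0 → [2.75, 2.875]
midpoint 2.8125: p = 0.4297 > 0 → [2.8125, 2.875]
midpoint 2.84375: p = 0.2012 > 0 → [2.84375, 2.875]
midpoint 2.859375: p = 0.0854 > 0 → [2.859375, 2.875]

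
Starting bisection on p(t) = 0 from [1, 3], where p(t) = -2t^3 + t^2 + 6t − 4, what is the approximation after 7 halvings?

midpoint 2: p = -4 < 0 → [1, 2]
midpoint 1.5: p = 0.5 > 0 → [1.5, 2]
midpoint 1.75: p = -1.15625 < 0 → [1.5, 1.75]
midpoint 1.625: p = -0.1914 < 0 → [1.5, 1.625]
midpoint 1.5625: p = 0.187 > 0 → [1.5625, 1.625]
midpoint 1.59375: p = 0.0062 > 0 → [1.59375, 1.625]
midpoint 1.609375: p = -0.0905 < 0 → [1.59375, 1.609375]

1.609375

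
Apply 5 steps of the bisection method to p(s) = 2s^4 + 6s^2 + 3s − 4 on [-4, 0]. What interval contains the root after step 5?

[-1, -0.875]

midpoint -2: p = 46 > 0 → [-2, 0]
midpoint -1: p = 1 > 0 → [-1, 0]
midpoint -0.5: p = -3.875 < 0 → [-1, -0.5]
midpoint -0.75: p = -2.2422 < 0 → [-1, -0.75]
midpoint -0.875: p = -0.8589 < 0 → [-1, -0.875]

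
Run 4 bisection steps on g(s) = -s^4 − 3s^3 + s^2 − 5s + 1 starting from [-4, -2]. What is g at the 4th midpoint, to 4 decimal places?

2.4939

midpoint -3: g = 25 > 0 → [-4, -3]
midpoint -3.5: g = 9.3125 > 0 → [-4, -3.5]
midpoint -3.75: g = -5.738281 < 0 → [-3.75, -3.5]
midpoint -3.625: g = 2.4939 > 0 → [-3.75, -3.625]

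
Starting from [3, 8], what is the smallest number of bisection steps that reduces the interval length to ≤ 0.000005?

20

Width after n steps is 5/2^n. Need 2^n ≥ 5/0.000005 = 1000000.
2^19 = 524288 < 1000000 ≤ 2^20 = 1048576, so n = 20.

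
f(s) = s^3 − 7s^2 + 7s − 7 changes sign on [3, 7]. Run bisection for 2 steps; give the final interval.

[6, 7]

f(5) = -22 < 0, so the root lies in [5, 7]
f(6) = -1 < 0, so the root lies in [6, 7]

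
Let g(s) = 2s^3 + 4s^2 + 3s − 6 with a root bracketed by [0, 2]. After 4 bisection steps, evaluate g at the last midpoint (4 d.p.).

s = 1 gives g = 3, positive; keep [0, 1]
s = 0.5 gives g = -3.25, negative; keep [0.5, 1]
s = 0.75 gives g = -0.65625, negative; keep [0.75, 1]
s = 0.875 gives g = 1.0273, positive; keep [0.75, 0.875]

1.0273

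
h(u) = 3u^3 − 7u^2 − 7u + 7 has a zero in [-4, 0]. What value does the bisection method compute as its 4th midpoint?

-1.25

m = -2, h(m) = -31 (−); new bracket [-2, 0]
m = -1, h(m) = 4 (+); new bracket [-2, -1]
m = -1.5, h(m) = -8.375 (−); new bracket [-1.5, -1]
m = -1.25, h(m) = -1.0469 (−); new bracket [-1.25, -1]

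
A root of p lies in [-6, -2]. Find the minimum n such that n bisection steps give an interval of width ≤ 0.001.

12

Width after n steps is 4/2^n. Need 2^n ≥ 4/0.001 = 4000.
2^11 = 2048 < 4000 ≤ 2^12 = 4096, so n = 12.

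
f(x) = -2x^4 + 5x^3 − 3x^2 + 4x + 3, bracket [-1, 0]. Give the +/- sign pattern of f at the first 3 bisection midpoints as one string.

x = -0.5 gives f = -0.5, negative; keep [-0.5, 0]
x = -0.25 gives f = 1.726562, positive; keep [-0.5, -0.25]
x = -0.375 gives f = 0.774902, positive; keep [-0.5, -0.375]

-++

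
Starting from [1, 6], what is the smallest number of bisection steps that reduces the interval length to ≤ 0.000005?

Width after n steps is 5/2^n. Need 2^n ≥ 5/0.000005 = 1000000.
2^19 = 524288 < 1000000 ≤ 2^20 = 1048576, so n = 20.

20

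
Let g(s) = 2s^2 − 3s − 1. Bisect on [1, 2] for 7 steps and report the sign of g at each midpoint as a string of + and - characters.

--+++--

g(1.5) = -1 < 0, so the root lies in [1.5, 2]
g(1.75) = -0.125 < 0, so the root lies in [1.75, 2]
g(1.875) = 0.40625 > 0, so the root lies in [1.75, 1.875]
g(1.8125) = 0.1328 > 0, so the root lies in [1.75, 1.8125]
g(1.78125) = 0.002 > 0, so the root lies in [1.75, 1.78125]
g(1.765625) = -0.062 < 0, so the root lies in [1.765625, 1.78125]
g(1.7734375) = -0.0302 < 0, so the root lies in [1.7734375, 1.78125]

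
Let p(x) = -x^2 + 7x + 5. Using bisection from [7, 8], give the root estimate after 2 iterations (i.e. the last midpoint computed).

7.75

midpoint 7.5: p = 1.25 > 0 → [7.5, 8]
midpoint 7.75: p = -0.8125 < 0 → [7.5, 7.75]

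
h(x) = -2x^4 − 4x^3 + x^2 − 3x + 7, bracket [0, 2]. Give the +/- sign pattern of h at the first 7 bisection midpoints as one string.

midpoint 1: h = -1 < 0 → [0, 1]
midpoint 0.5: h = 5.125 > 0 → [0.5, 1]
midpoint 0.75: h = 2.992188 > 0 → [0.75, 1]
midpoint 0.875: h = 1.2886 > 0 → [0.875, 1]
midpoint 0.9375: h = 0.2256 > 0 → [0.9375, 1]
midpoint 0.96875: h = -0.3658 < 0 → [0.9375, 0.96875]
midpoint 0.953125: h = -0.0649 < 0 → [0.9375, 0.953125]

-++++--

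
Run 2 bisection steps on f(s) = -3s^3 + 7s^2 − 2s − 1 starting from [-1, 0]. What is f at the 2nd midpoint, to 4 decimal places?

-0.0156

midpoint -0.5: f = 2.125 > 0 → [-0.5, 0]
midpoint -0.25: f = -0.015625 < 0 → [-0.5, -0.25]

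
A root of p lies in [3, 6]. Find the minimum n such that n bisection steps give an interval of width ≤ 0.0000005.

Width after n steps is 3/2^n. Need 2^n ≥ 3/0.0000005 = 6000000.
2^22 = 4194304 < 6000000 ≤ 2^23 = 8388608, so n = 23.

23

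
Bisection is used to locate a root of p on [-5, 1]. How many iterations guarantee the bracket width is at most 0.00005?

17

Width after n steps is 6/2^n. Need 2^n ≥ 6/0.00005 = 120000.
2^16 = 65536 < 120000 ≤ 2^17 = 131072, so n = 17.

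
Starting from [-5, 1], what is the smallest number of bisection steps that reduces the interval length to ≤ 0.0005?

14

Width after n steps is 6/2^n. Need 2^n ≥ 6/0.0005 = 12000.
2^13 = 8192 < 12000 ≤ 2^14 = 16384, so n = 14.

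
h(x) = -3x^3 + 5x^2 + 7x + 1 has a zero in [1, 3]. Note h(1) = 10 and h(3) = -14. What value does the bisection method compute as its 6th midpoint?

2.59375

x = 2 gives h = 11, positive; keep [2, 3]
x = 2.5 gives h = 2.875, positive; keep [2.5, 3]
x = 2.75 gives h = -4.328125, negative; keep [2.5, 2.75]
x = 2.625 gives h = -0.4355, negative; keep [2.5, 2.625]
x = 2.5625 gives h = 1.2903, positive; keep [2.5625, 2.625]
x = 2.59375 gives h = 0.4453, positive; keep [2.59375, 2.625]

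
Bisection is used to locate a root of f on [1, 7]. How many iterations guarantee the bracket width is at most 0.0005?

Width after n steps is 6/2^n. Need 2^n ≥ 6/0.0005 = 12000.
2^13 = 8192 < 12000 ≤ 2^14 = 16384, so n = 14.

14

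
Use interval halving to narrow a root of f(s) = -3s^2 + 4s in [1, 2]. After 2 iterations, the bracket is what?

m = 1.5, f(m) = -0.75 (−); new bracket [1, 1.5]
m = 1.25, f(m) = 0.3125 (+); new bracket [1.25, 1.5]

[1.25, 1.5]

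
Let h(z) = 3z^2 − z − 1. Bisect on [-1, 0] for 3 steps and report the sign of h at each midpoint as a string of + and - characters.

+--

h(-0.5) = 0.25 > 0, so the root lies in [-0.5, 0]
h(-0.25) = -0.5625 < 0, so the root lies in [-0.5, -0.25]
h(-0.375) = -0.203125 < 0, so the root lies in [-0.5, -0.375]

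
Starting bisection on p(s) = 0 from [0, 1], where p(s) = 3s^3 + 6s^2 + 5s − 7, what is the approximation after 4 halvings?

0.6875

midpoint 0.5: p = -2.625 < 0 → [0.5, 1]
midpoint 0.75: p = 1.390625 > 0 → [0.5, 0.75]
midpoint 0.625: p = -0.798828 < 0 → [0.625, 0.75]
midpoint 0.6875: p = 0.2483 > 0 → [0.625, 0.6875]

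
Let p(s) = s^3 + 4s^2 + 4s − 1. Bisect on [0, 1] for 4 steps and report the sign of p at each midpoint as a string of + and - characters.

s = 0.5 gives p = 2.125, positive; keep [0, 0.5]
s = 0.25 gives p = 0.265625, positive; keep [0, 0.25]
s = 0.125 gives p = -0.435547, negative; keep [0.125, 0.25]
s = 0.1875 gives p = -0.1028, negative; keep [0.1875, 0.25]

++--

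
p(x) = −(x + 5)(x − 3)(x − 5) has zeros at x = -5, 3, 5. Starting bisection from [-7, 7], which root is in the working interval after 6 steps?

midpoint 0: p = -75 < 0 → [-7, 0]
midpoint -3.5: p = -82.875 < 0 → [-7, -3.5]
midpoint -5.25: p = 21.140625 > 0 → [-5.25, -3.5]
midpoint -4.375: p = -43.2129 < 0 → [-5.25, -4.375]
midpoint -4.8125: p = -14.3738 < 0 → [-5.25, -4.8125]
midpoint -5.03125: p = 2.5176 > 0 → [-5.03125, -4.8125]

-5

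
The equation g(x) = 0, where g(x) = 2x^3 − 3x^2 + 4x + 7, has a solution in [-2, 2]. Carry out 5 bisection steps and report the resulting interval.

[-0.875, -0.75]

x = 0 gives g = 7, positive; keep [-2, 0]
x = -1 gives g = -2, negative; keep [-1, 0]
x = -0.5 gives g = 4, positive; keep [-1, -0.5]
x = -0.75 gives g = 1.4688, positive; keep [-1, -0.75]
x = -0.875 gives g = -0.1367, negative; keep [-0.875, -0.75]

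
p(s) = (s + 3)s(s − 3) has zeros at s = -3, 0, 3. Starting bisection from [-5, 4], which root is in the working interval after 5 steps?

-3

m = -0.5, p(m) = 4.375 (+); new bracket [-5, -0.5]
m = -2.75, p(m) = 3.953125 (+); new bracket [-5, -2.75]
m = -3.875, p(m) = -23.310547 (−); new bracket [-3.875, -2.75]
m = -3.3125, p(m) = -6.5344 (−); new bracket [-3.3125, -2.75]
m = -3.03125, p(m) = -0.5713 (−); new bracket [-3.03125, -2.75]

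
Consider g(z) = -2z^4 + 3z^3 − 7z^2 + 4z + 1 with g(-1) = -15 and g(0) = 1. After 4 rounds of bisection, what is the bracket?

[-0.1875, -0.125]

g(-0.5) = -3.25 < 0, so the root lies in [-0.5, 0]
g(-0.25) = -0.492188 < 0, so the root lies in [-0.25, 0]
g(-0.125) = 0.384277 > 0, so the root lies in [-0.25, -0.125]
g(-0.1875) = -0.0183 < 0, so the root lies in [-0.1875, -0.125]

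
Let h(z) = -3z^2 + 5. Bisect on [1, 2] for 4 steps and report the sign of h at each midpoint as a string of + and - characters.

midpoint 1.5: h = -1.75 < 0 → [1, 1.5]
midpoint 1.25: h = 0.3125 > 0 → [1.25, 1.5]
midpoint 1.375: h = -0.671875 < 0 → [1.25, 1.375]
midpoint 1.3125: h = -0.168 < 0 → [1.25, 1.3125]

-+--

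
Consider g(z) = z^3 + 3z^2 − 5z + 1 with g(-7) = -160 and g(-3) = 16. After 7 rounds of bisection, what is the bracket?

[-4.25, -4.21875]

m = -5, g(m) = -24 (−); new bracket [-5, -3]
m = -4, g(m) = 5 (+); new bracket [-5, -4]
m = -4.5, g(m) = -6.875 (−); new bracket [-4.5, -4]
m = -4.25, g(m) = -0.3281 (−); new bracket [-4.25, -4]
m = -4.125, g(m) = 2.4824 (+); new bracket [-4.25, -4.125]
m = -4.1875, g(m) = 1.1145 (+); new bracket [-4.25, -4.1875]
m = -4.21875, g(m) = 0.4026 (+); new bracket [-4.25, -4.21875]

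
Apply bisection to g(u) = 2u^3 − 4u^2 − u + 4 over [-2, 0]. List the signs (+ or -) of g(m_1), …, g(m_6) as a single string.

m = -1, g(m) = -1 (−); new bracket [-1, 0]
m = -0.5, g(m) = 3.25 (+); new bracket [-1, -0.5]
m = -0.75, g(m) = 1.65625 (+); new bracket [-1, -0.75]
m = -0.875, g(m) = 0.4727 (+); new bracket [-1, -0.875]
m = -0.9375, g(m) = -0.2261 (−); new bracket [-0.9375, -0.875]
m = -0.90625, g(m) = 0.1325 (+); new bracket [-0.9375, -0.90625]

-+++-+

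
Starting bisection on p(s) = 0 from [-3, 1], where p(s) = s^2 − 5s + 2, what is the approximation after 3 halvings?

p(-1) = 8 > 0, so the root lies in [-1, 1]
p(0) = 2 > 0, so the root lies in [0, 1]
p(0.5) = -0.25 < 0, so the root lies in [0, 0.5]

0.5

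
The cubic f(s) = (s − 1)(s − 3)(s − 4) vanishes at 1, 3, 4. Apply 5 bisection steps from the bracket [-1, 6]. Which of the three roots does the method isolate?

1

midpoint 2.5: f = 1.125 > 0 → [-1, 2.5]
midpoint 0.75: f = -1.828125 < 0 → [0.75, 2.5]
midpoint 1.625: f = 2.041016 > 0 → [0.75, 1.625]
midpoint 1.1875: f = 0.9558 > 0 → [0.75, 1.1875]
midpoint 0.96875: f = -0.1924 < 0 → [0.96875, 1.1875]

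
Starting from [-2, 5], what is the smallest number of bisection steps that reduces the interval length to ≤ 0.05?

8

Width after n steps is 7/2^n. Need 2^n ≥ 7/0.05 = 140.
2^7 = 128 < 140 ≤ 2^8 = 256, so n = 8.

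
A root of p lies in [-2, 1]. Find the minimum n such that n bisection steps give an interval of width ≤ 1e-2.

9

Width after n steps is 3/2^n. Need 2^n ≥ 3/1e-2 = 300.
2^8 = 256 < 300 ≤ 2^9 = 512, so n = 9.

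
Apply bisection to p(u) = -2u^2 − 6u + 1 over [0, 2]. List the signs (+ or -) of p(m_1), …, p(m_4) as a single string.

---+

m = 1, p(m) = -7 (−); new bracket [0, 1]
m = 0.5, p(m) = -2.5 (−); new bracket [0, 0.5]
m = 0.25, p(m) = -0.625 (−); new bracket [0, 0.25]
m = 0.125, p(m) = 0.2188 (+); new bracket [0.125, 0.25]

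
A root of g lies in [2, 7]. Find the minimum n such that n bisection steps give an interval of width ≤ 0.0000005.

Width after n steps is 5/2^n. Need 2^n ≥ 5/0.0000005 = 10000000.
2^23 = 8388608 < 10000000 ≤ 2^24 = 16777216, so n = 24.

24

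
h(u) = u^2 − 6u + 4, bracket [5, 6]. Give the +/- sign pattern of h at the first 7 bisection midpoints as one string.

++----+

m = 5.5, h(m) = 1.25 (+); new bracket [5, 5.5]
m = 5.25, h(m) = 0.0625 (+); new bracket [5, 5.25]
m = 5.125, h(m) = -0.484375 (−); new bracket [5.125, 5.25]
m = 5.1875, h(m) = -0.2148 (−); new bracket [5.1875, 5.25]
m = 5.21875, h(m) = -0.0771 (−); new bracket [5.21875, 5.25]
m = 5.234375, h(m) = -0.0076 (−); new bracket [5.234375, 5.25]
m = 5.2421875, h(m) = 0.0274 (+); new bracket [5.234375, 5.2421875]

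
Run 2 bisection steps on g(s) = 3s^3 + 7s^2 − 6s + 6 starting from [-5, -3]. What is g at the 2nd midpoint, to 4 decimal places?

-15.8750

m = -4, g(m) = -50 (−); new bracket [-4, -3]
m = -3.5, g(m) = -15.875 (−); new bracket [-3.5, -3]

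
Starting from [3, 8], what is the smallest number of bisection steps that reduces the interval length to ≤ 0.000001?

23

Width after n steps is 5/2^n. Need 2^n ≥ 5/0.000001 = 5000000.
2^22 = 4194304 < 5000000 ≤ 2^23 = 8388608, so n = 23.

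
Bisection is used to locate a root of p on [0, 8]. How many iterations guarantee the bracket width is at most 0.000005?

21

Width after n steps is 8/2^n. Need 2^n ≥ 8/0.000005 = 1600000.
2^20 = 1048576 < 1600000 ≤ 2^21 = 2097152, so n = 21.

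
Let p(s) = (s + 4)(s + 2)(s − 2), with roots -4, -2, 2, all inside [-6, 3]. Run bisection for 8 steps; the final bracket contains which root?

2

m = -1.5, p(m) = -4.375 (−); new bracket [-1.5, 3]
m = 0.75, p(m) = -16.328125 (−); new bracket [0.75, 3]
m = 1.875, p(m) = -2.845703 (−); new bracket [1.875, 3]
m = 2.4375, p(m) = 12.4978 (+); new bracket [1.875, 2.4375]
m = 2.15625, p(m) = 3.998 (+); new bracket [1.875, 2.15625]
m = 2.015625, p(m) = 0.3774 (+); new bracket [1.875, 2.015625]
m = 1.9453125, p(m) = -1.2828 (−); new bracket [1.9453125, 2.015625]
m = 1.98046875, p(m) = -0.4649 (−); new bracket [1.98046875, 2.015625]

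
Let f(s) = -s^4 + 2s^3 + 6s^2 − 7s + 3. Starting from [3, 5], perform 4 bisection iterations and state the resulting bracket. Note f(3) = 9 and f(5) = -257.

[3.25, 3.375]

m = 4, f(m) = -57 (−); new bracket [3, 4]
m = 3.5, f(m) = -12.3125 (−); new bracket [3, 3.5]
m = 3.25, f(m) = 0.714844 (+); new bracket [3.25, 3.5]
m = 3.375, f(m) = -5.1409 (−); new bracket [3.25, 3.375]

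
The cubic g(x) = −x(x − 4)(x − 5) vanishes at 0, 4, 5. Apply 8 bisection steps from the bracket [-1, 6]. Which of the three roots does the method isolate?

x = 2.5 gives g = -9.375, negative; keep [-1, 2.5]
x = 0.75 gives g = -10.359375, negative; keep [-1, 0.75]
x = -0.125 gives g = 2.642578, positive; keep [-0.125, 0.75]
x = 0.3125 gives g = -5.4016, negative; keep [-0.125, 0.3125]
x = 0.09375 gives g = -1.7967, negative; keep [-0.125, 0.09375]
x = -0.015625 gives g = 0.3147, positive; keep [-0.015625, 0.09375]
x = 0.0390625 gives g = -0.7676, negative; keep [-0.015625, 0.0390625]
x = 0.01171875 gives g = -0.2331, negative; keep [-0.015625, 0.01171875]

0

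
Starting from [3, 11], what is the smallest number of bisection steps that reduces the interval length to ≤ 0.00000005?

28

Width after n steps is 8/2^n. Need 2^n ≥ 8/0.00000005 = 160000000.
2^27 = 134217728 < 160000000 ≤ 2^28 = 268435456, so n = 28.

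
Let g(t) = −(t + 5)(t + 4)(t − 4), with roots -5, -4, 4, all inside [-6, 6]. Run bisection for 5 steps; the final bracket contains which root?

t = 0 gives g = 80, positive; keep [0, 6]
t = 3 gives g = 56, positive; keep [3, 6]
t = 4.5 gives g = -40.375, negative; keep [3, 4.5]
t = 3.75 gives g = 16.9531, positive; keep [3.75, 4.5]
t = 4.125 gives g = -9.2676, negative; keep [3.75, 4.125]

4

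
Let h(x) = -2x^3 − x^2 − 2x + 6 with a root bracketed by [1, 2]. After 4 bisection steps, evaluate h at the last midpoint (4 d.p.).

midpoint 1.5: h = -6 < 0 → [1, 1.5]
midpoint 1.25: h = -1.96875 < 0 → [1, 1.25]
midpoint 1.125: h = -0.363281 < 0 → [1, 1.125]
midpoint 1.0625: h = 0.3472 > 0 → [1.0625, 1.125]

0.3472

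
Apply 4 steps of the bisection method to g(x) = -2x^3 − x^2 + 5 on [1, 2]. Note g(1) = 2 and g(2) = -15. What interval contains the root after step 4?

[1.1875, 1.25]

g(1.5) = -4 < 0, so the root lies in [1, 1.5]
g(1.25) = -0.46875 < 0, so the root lies in [1, 1.25]
g(1.125) = 0.886719 > 0, so the root lies in [1.125, 1.25]
g(1.1875) = 0.2407 > 0, so the root lies in [1.1875, 1.25]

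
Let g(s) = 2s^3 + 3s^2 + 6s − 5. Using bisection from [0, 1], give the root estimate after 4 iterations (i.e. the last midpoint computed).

midpoint 0.5: g = -1 < 0 → [0.5, 1]
midpoint 0.75: g = 2.03125 > 0 → [0.5, 0.75]
midpoint 0.625: g = 0.410156 > 0 → [0.5, 0.625]
midpoint 0.5625: g = -0.3198 < 0 → [0.5625, 0.625]

0.5625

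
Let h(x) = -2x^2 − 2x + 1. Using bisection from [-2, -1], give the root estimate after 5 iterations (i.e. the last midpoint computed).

m = -1.5, h(m) = -0.5 (−); new bracket [-1.5, -1]
m = -1.25, h(m) = 0.375 (+); new bracket [-1.5, -1.25]
m = -1.375, h(m) = -0.03125 (−); new bracket [-1.375, -1.25]
m = -1.3125, h(m) = 0.1797 (+); new bracket [-1.375, -1.3125]
m = -1.34375, h(m) = 0.0762 (+); new bracket [-1.375, -1.34375]

-1.34375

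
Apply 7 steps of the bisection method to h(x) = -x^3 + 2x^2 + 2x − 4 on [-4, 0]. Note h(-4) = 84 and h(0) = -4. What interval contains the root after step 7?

h(-2) = 8 > 0, so the root lies in [-2, 0]
h(-1) = -3 < 0, so the root lies in [-2, -1]
h(-1.5) = 0.875 > 0, so the root lies in [-1.5, -1]
h(-1.25) = -1.4219 < 0, so the root lies in [-1.5, -1.25]
h(-1.375) = -0.3691 < 0, so the root lies in [-1.5, -1.375]
h(-1.4375) = 0.2283 > 0, so the root lies in [-1.4375, -1.375]
h(-1.40625) = -0.0765 < 0, so the root lies in [-1.4375, -1.40625]

[-1.4375, -1.40625]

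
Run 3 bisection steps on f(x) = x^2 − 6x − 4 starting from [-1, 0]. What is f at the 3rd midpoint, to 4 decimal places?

f(-0.5) = -0.75 < 0, so the root lies in [-1, -0.5]
f(-0.75) = 1.0625 > 0, so the root lies in [-0.75, -0.5]
f(-0.625) = 0.140625 > 0, so the root lies in [-0.625, -0.5]

0.1406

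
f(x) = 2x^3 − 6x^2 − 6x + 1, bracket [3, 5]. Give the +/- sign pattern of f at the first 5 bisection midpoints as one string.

+--++

m = 4, f(m) = 9 (+); new bracket [3, 4]
m = 3.5, f(m) = -7.75 (−); new bracket [3.5, 4]
m = 3.75, f(m) = -0.40625 (−); new bracket [3.75, 4]
m = 3.875, f(m) = 4.0273 (+); new bracket [3.75, 3.875]
m = 3.8125, f(m) = 1.7446 (+); new bracket [3.75, 3.8125]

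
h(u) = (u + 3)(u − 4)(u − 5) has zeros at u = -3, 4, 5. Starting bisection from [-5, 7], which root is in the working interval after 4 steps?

-3

midpoint 1: h = 48 > 0 → [-5, 1]
midpoint -2: h = 42 > 0 → [-5, -2]
midpoint -3.5: h = -31.875 < 0 → [-3.5, -2]
midpoint -2.75: h = 13.0781 > 0 → [-3.5, -2.75]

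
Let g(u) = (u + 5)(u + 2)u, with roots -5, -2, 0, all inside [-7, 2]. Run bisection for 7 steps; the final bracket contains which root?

midpoint -2.5: g = 3.125 > 0 → [-7, -2.5]
midpoint -4.75: g = 3.265625 > 0 → [-7, -4.75]
midpoint -5.875: g = -19.919922 < 0 → [-5.875, -4.75]
midpoint -5.3125: g = -5.4993 < 0 → [-5.3125, -4.75]
midpoint -5.03125: g = -0.4766 < 0 → [-5.03125, -4.75]
midpoint -4.890625: g = 1.5462 > 0 → [-5.03125, -4.890625]
midpoint -4.9609375: g = 0.5738 > 0 → [-5.03125, -4.9609375]

-5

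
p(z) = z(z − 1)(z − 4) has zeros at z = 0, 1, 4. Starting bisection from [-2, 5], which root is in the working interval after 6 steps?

4

p(1.5) = -1.875 < 0, so the root lies in [1.5, 5]
p(3.25) = -5.484375 < 0, so the root lies in [3.25, 5]
p(4.125) = 1.611328 > 0, so the root lies in [3.25, 4.125]
p(3.6875) = -3.0969 < 0, so the root lies in [3.6875, 4.125]
p(3.90625) = -1.0643 < 0, so the root lies in [3.90625, 4.125]
p(4.015625) = 0.1892 > 0, so the root lies in [3.90625, 4.015625]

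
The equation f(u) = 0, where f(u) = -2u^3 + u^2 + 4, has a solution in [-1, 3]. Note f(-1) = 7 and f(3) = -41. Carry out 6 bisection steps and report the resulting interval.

[1.4375, 1.5]

f(1) = 3 > 0, so the root lies in [1, 3]
f(2) = -8 < 0, so the root lies in [1, 2]
f(1.5) = -0.5 < 0, so the root lies in [1, 1.5]
f(1.25) = 1.6562 > 0, so the root lies in [1.25, 1.5]
f(1.375) = 0.6914 > 0, so the root lies in [1.375, 1.5]
f(1.4375) = 0.1255 > 0, so the root lies in [1.4375, 1.5]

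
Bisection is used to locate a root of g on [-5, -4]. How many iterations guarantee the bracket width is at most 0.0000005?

21

Width after n steps is 1/2^n. Need 2^n ≥ 1/0.0000005 = 2000000.
2^20 = 1048576 < 2000000 ≤ 2^21 = 2097152, so n = 21.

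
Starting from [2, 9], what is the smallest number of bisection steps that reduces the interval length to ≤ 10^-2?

Width after n steps is 7/2^n. Need 2^n ≥ 7/10^-2 = 700.
2^9 = 512 < 700 ≤ 2^10 = 1024, so n = 10.

10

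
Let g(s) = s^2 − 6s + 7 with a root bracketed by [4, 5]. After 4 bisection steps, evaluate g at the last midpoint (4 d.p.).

m = 4.5, g(m) = 0.25 (+); new bracket [4, 4.5]
m = 4.25, g(m) = -0.4375 (−); new bracket [4.25, 4.5]
m = 4.375, g(m) = -0.109375 (−); new bracket [4.375, 4.5]
m = 4.4375, g(m) = 0.0664 (+); new bracket [4.375, 4.4375]

0.0664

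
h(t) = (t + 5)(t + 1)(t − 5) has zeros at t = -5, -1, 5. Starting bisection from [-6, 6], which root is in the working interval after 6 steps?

5

midpoint 0: h = -25 < 0 → [0, 6]
midpoint 3: h = -64 < 0 → [3, 6]
midpoint 4.5: h = -26.125 < 0 → [4.5, 6]
midpoint 5.25: h = 16.0156 > 0 → [4.5, 5.25]
midpoint 4.875: h = -7.252 < 0 → [4.875, 5.25]
midpoint 5.0625: h = 3.8127 > 0 → [4.875, 5.0625]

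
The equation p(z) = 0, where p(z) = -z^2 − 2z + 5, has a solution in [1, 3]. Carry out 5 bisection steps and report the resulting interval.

[1.4375, 1.5]

m = 2, p(m) = -3 (−); new bracket [1, 2]
m = 1.5, p(m) = -0.25 (−); new bracket [1, 1.5]
m = 1.25, p(m) = 0.9375 (+); new bracket [1.25, 1.5]
m = 1.375, p(m) = 0.3594 (+); new bracket [1.375, 1.5]
m = 1.4375, p(m) = 0.0586 (+); new bracket [1.4375, 1.5]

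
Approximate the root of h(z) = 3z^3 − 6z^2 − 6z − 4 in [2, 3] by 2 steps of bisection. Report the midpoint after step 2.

m = 2.5, h(m) = -9.625 (−); new bracket [2.5, 3]
m = 2.75, h(m) = -3.484375 (−); new bracket [2.75, 3]

2.75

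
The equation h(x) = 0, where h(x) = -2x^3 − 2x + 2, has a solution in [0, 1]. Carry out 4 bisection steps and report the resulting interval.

midpoint 0.5: h = 0.75 > 0 → [0.5, 1]
midpoint 0.75: h = -0.34375 < 0 → [0.5, 0.75]
midpoint 0.625: h = 0.261719 > 0 → [0.625, 0.75]
midpoint 0.6875: h = -0.0249 < 0 → [0.625, 0.6875]

[0.625, 0.6875]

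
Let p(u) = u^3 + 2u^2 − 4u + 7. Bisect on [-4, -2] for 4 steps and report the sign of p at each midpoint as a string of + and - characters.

u = -3 gives p = 10, positive; keep [-4, -3]
u = -3.5 gives p = 2.625, positive; keep [-4, -3.5]
u = -3.75 gives p = -2.609375, negative; keep [-3.75, -3.5]
u = -3.625 gives p = 0.1465, positive; keep [-3.75, -3.625]

++-+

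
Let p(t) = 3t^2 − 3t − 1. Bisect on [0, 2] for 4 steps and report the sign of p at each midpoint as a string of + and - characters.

m = 1, p(m) = -1 (−); new bracket [1, 2]
m = 1.5, p(m) = 1.25 (+); new bracket [1, 1.5]
m = 1.25, p(m) = -0.0625 (−); new bracket [1.25, 1.5]
m = 1.375, p(m) = 0.5469 (+); new bracket [1.25, 1.375]

-+-+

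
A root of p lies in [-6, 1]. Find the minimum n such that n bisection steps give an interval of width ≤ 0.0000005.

24

Width after n steps is 7/2^n. Need 2^n ≥ 7/0.0000005 = 14000000.
2^23 = 8388608 < 14000000 ≤ 2^24 = 16777216, so n = 24.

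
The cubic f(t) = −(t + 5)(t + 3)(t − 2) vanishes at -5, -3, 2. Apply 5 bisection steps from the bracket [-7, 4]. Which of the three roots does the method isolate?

2

t = -1.5 gives f = 18.375, positive; keep [-1.5, 4]
t = 1.25 gives f = 19.921875, positive; keep [1.25, 4]
t = 2.625 gives f = -26.806641, negative; keep [1.25, 2.625]
t = 1.9375 gives f = 2.1409, positive; keep [1.9375, 2.625]
t = 2.28125 gives f = -10.8152, negative; keep [1.9375, 2.28125]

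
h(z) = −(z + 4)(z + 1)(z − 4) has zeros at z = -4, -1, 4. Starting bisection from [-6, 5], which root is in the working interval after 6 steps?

4

m = -0.5, h(m) = 7.875 (+); new bracket [-0.5, 5]
m = 2.25, h(m) = 35.546875 (+); new bracket [2.25, 5]
m = 3.625, h(m) = 13.224609 (+); new bracket [3.625, 5]
m = 4.3125, h(m) = -13.8 (−); new bracket [3.625, 4.3125]
m = 3.96875, h(m) = 1.2373 (+); new bracket [3.96875, 4.3125]
m = 4.140625, h(m) = -5.8849 (−); new bracket [3.96875, 4.140625]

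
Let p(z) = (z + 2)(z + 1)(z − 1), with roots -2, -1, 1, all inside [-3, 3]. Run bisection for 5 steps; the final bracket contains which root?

1

p(0) = -2 < 0, so the root lies in [0, 3]
p(1.5) = 4.375 > 0, so the root lies in [0, 1.5]
p(0.75) = -1.203125 < 0, so the root lies in [0.75, 1.5]
p(1.125) = 0.8301 > 0, so the root lies in [0.75, 1.125]
p(0.9375) = -0.3557 < 0, so the root lies in [0.9375, 1.125]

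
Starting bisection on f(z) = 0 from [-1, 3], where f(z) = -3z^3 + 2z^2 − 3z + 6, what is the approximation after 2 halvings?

2

z = 1 gives f = 2, positive; keep [1, 3]
z = 2 gives f = -16, negative; keep [1, 2]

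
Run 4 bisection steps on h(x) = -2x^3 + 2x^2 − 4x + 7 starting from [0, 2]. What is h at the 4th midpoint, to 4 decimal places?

x = 1 gives h = 3, positive; keep [1, 2]
x = 1.5 gives h = -1.25, negative; keep [1, 1.5]
x = 1.25 gives h = 1.21875, positive; keep [1.25, 1.5]
x = 1.375 gives h = 0.082, positive; keep [1.375, 1.5]

0.0820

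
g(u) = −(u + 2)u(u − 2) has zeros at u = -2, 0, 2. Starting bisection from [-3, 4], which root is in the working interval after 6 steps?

g(0.5) = 1.875 > 0, so the root lies in [0.5, 4]
g(2.25) = -2.390625 < 0, so the root lies in [0.5, 2.25]
g(1.375) = 2.900391 > 0, so the root lies in [1.375, 2.25]
g(1.8125) = 1.2957 > 0, so the root lies in [1.8125, 2.25]
g(2.03125) = -0.2559 < 0, so the root lies in [1.8125, 2.03125]
g(1.921875) = 0.5889 > 0, so the root lies in [1.921875, 2.03125]

2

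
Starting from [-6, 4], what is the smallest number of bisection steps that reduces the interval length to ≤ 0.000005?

Width after n steps is 10/2^n. Need 2^n ≥ 10/0.000005 = 2000000.
2^20 = 1048576 < 2000000 ≤ 2^21 = 2097152, so n = 21.

21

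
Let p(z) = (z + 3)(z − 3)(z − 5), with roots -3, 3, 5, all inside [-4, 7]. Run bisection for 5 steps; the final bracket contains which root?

m = 1.5, p(m) = 23.625 (+); new bracket [-4, 1.5]
m = -1.25, p(m) = 46.484375 (+); new bracket [-4, -1.25]
m = -2.625, p(m) = 16.083984 (+); new bracket [-4, -2.625]
m = -3.3125, p(m) = -16.3977 (−); new bracket [-3.3125, -2.625]
m = -2.96875, p(m) = 1.4864 (+); new bracket [-3.3125, -2.96875]

-3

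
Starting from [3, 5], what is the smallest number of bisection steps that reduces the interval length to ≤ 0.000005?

19

Width after n steps is 2/2^n. Need 2^n ≥ 2/0.000005 = 400000.
2^18 = 262144 < 400000 ≤ 2^19 = 524288, so n = 19.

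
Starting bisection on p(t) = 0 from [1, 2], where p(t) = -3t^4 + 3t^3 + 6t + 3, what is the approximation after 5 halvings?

1.78125

t = 1.5 gives p = 6.9375, positive; keep [1.5, 2]
t = 1.75 gives p = 1.441406, positive; keep [1.75, 2]
t = 1.875 gives p = -3.053467, negative; keep [1.75, 1.875]
t = 1.8125 gives p = -0.6387, negative; keep [1.75, 1.8125]
t = 1.78125 gives p = 0.4415, positive; keep [1.78125, 1.8125]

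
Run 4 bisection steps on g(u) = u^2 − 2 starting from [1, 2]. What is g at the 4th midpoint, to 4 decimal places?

0.0664

g(1.5) = 0.25 > 0, so the root lies in [1, 1.5]
g(1.25) = -0.4375 < 0, so the root lies in [1.25, 1.5]
g(1.375) = -0.109375 < 0, so the root lies in [1.375, 1.5]
g(1.4375) = 0.0664 > 0, so the root lies in [1.375, 1.4375]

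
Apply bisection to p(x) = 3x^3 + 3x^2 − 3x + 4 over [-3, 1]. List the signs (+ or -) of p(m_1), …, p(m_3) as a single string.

+-+

x = -1 gives p = 7, positive; keep [-3, -1]
x = -2 gives p = -2, negative; keep [-2, -1]
x = -1.5 gives p = 5.125, positive; keep [-2, -1.5]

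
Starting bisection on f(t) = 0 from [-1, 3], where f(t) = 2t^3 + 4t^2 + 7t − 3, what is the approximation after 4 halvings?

t = 1 gives f = 10, positive; keep [-1, 1]
t = 0 gives f = -3, negative; keep [0, 1]
t = 0.5 gives f = 1.75, positive; keep [0, 0.5]
t = 0.25 gives f = -0.9688, negative; keep [0.25, 0.5]

0.25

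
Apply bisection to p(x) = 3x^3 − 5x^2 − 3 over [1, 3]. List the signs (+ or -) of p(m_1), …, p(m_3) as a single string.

p(2) = 1 > 0, so the root lies in [1, 2]
p(1.5) = -4.125 < 0, so the root lies in [1.5, 2]
p(1.75) = -2.234375 < 0, so the root lies in [1.75, 2]

+--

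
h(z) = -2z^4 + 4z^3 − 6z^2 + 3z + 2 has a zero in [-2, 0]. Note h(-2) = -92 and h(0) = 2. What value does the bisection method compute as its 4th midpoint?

-0.375

midpoint -1: h = -13 < 0 → [-1, 0]
midpoint -0.5: h = -1.625 < 0 → [-0.5, 0]
midpoint -0.25: h = 0.804688 > 0 → [-0.5, -0.25]
midpoint -0.375: h = -0.2192 < 0 → [-0.375, -0.25]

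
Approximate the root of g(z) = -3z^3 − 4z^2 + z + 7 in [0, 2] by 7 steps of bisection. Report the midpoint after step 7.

1.046875

m = 1, g(m) = 1 (+); new bracket [1, 2]
m = 1.5, g(m) = -10.625 (−); new bracket [1, 1.5]
m = 1.25, g(m) = -3.859375 (−); new bracket [1, 1.25]
m = 1.125, g(m) = -1.209 (−); new bracket [1, 1.125]
m = 1.0625, g(m) = -0.0515 (−); new bracket [1, 1.0625]
m = 1.03125, g(m) = 0.4872 (+); new bracket [1.03125, 1.0625]
m = 1.046875, g(m) = 0.2211 (+); new bracket [1.046875, 1.0625]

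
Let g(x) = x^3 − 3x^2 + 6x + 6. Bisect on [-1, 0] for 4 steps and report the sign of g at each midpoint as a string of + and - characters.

+-++

m = -0.5, g(m) = 2.125 (+); new bracket [-1, -0.5]
m = -0.75, g(m) = -0.609375 (−); new bracket [-0.75, -0.5]
m = -0.625, g(m) = 0.833984 (+); new bracket [-0.75, -0.625]
m = -0.6875, g(m) = 0.1321 (+); new bracket [-0.75, -0.6875]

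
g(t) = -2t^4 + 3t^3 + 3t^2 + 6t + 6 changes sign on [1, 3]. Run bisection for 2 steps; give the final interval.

[2.5, 3]

m = 2, g(m) = 22 (+); new bracket [2, 3]
m = 2.5, g(m) = 8.5 (+); new bracket [2.5, 3]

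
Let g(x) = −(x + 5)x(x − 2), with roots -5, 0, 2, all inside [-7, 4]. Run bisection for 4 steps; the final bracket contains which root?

g(-1.5) = -18.375 < 0, so the root lies in [-7, -1.5]
g(-4.25) = -19.921875 < 0, so the root lies in [-7, -4.25]
g(-5.625) = 26.806641 > 0, so the root lies in [-5.625, -4.25]
g(-4.9375) = -2.1409 < 0, so the root lies in [-5.625, -4.9375]

-5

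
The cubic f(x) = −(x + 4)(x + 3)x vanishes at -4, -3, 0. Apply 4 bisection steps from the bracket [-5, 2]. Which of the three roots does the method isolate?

0

midpoint -1.5: f = 5.625 > 0 → [-1.5, 2]
midpoint 0.25: f = -3.453125 < 0 → [-1.5, 0.25]
midpoint -0.625: f = 5.009766 > 0 → [-0.625, 0.25]
midpoint -0.1875: f = 2.0105 > 0 → [-0.1875, 0.25]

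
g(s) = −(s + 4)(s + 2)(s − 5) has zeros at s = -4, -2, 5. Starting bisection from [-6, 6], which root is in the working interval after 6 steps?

5

m = 0, g(m) = 40 (+); new bracket [0, 6]
m = 3, g(m) = 70 (+); new bracket [3, 6]
m = 4.5, g(m) = 27.625 (+); new bracket [4.5, 6]
m = 5.25, g(m) = -16.7656 (−); new bracket [4.5, 5.25]
m = 4.875, g(m) = 7.627 (+); new bracket [4.875, 5.25]
m = 5.0625, g(m) = -4.0002 (−); new bracket [4.875, 5.0625]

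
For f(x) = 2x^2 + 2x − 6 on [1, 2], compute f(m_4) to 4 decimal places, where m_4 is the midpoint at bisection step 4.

0.0703

x = 1.5 gives f = 1.5, positive; keep [1, 1.5]
x = 1.25 gives f = -0.375, negative; keep [1.25, 1.5]
x = 1.375 gives f = 0.53125, positive; keep [1.25, 1.375]
x = 1.3125 gives f = 0.0703, positive; keep [1.25, 1.3125]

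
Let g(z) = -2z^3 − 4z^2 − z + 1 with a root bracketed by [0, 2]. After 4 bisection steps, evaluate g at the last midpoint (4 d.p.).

-0.0430

z = 1 gives g = -6, negative; keep [0, 1]
z = 0.5 gives g = -0.75, negative; keep [0, 0.5]
z = 0.25 gives g = 0.46875, positive; keep [0.25, 0.5]
z = 0.375 gives g = -0.043, negative; keep [0.25, 0.375]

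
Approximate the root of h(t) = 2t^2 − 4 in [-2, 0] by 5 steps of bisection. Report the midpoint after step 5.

h(-1) = -2 < 0, so the root lies in [-2, -1]
h(-1.5) = 0.5 > 0, so the root lies in [-1.5, -1]
h(-1.25) = -0.875 < 0, so the root lies in [-1.5, -1.25]
h(-1.375) = -0.2188 < 0, so the root lies in [-1.5, -1.375]
h(-1.4375) = 0.1328 > 0, so the root lies in [-1.4375, -1.375]

-1.4375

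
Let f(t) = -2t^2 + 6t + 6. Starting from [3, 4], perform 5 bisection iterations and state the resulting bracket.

m = 3.5, f(m) = 2.5 (+); new bracket [3.5, 4]
m = 3.75, f(m) = 0.375 (+); new bracket [3.75, 4]
m = 3.875, f(m) = -0.78125 (−); new bracket [3.75, 3.875]
m = 3.8125, f(m) = -0.1953 (−); new bracket [3.75, 3.8125]
m = 3.78125, f(m) = 0.0918 (+); new bracket [3.78125, 3.8125]

[3.78125, 3.8125]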